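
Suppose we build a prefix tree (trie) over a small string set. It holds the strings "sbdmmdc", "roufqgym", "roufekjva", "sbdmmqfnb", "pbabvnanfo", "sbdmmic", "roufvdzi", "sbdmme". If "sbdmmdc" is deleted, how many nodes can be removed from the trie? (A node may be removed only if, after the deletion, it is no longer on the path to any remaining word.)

2

A node on "sbdmmdc"'s path can go only if nothing else ends at it or branches off below it.
The suffix "dc" (2 nodes) is used only by "sbdmmdc"; the node for "sbdmm" still has the child "q", so pruning stops there.
Nodes removed: 2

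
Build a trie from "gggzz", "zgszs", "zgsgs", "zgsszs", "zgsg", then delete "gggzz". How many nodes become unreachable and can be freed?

A node on "gggzz"'s path can go only if nothing else ends at it or branches off below it.
No other word shares any prefix with "gggzz", so all 5 of its nodes go.
Nodes removed: 5

5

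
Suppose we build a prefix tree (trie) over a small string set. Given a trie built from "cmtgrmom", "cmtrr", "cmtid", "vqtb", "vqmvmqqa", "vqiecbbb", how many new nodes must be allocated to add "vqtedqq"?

"vqt" is already a path in the trie; the remaining "edqq" must be added.
Each of the 4 remaining characters creates one node.

4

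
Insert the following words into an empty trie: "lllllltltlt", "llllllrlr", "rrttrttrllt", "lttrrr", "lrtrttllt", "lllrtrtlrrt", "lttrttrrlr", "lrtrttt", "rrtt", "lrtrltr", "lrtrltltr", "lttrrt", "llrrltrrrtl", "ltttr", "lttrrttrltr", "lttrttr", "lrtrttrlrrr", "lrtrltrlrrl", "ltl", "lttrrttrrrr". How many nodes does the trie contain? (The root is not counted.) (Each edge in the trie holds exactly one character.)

Trace insertions, counting only characters that open a new branch:
  "lllllltltlt" → 11 new (l, l, l, l, l, l, t, l, t, l, t)
  "llllllrlr" → prefix "llllll" already present; 3 new (r, l, r)
  "rrttrttrllt" → 11 new (r, r, t, t, r, t, t, r, l, l, t)
  "lttrrr" → prefix "l" already present; 5 new (t, t, r, r, r)
  "lrtrttllt" → prefix "l" already present; 8 new (r, t, r, t, t, l, l, t)
  "lllrtrtlrrt" → prefix "lll" already present; 8 new (r, t, r, t, l, r, r, t)
  "lttrttrrlr" → prefix "lttr" already present; 6 new (t, t, r, r, l, r)
  "lrtrttt" → prefix "lrtrtt" already present; 1 new (t)
  "rrtt" → prefix "rrtt" already present; 0 new (none)
  "lrtrltr" → prefix "lrtr" already present; 3 new (l, t, r)
  "lrtrltltr" → prefix "lrtrlt" already present; 3 new (l, t, r)
  "lttrrt" → prefix "lttrr" already present; 1 new (t)
  "llrrltrrrtl" → prefix "ll" already present; 9 new (r, r, l, t, r, r, r, t, l)
  "ltttr" → prefix "ltt" already present; 2 new (t, r)
  "lttrrttrltr" → prefix "lttrrt" already present; 5 new (t, r, l, t, r)
  "lttrttr" → prefix "lttrttr" already present; 0 new (none)
  "lrtrttrlrrr" → prefix "lrtrtt" already present; 5 new (r, l, r, r, r)
  "lrtrltrlrrl" → prefix "lrtrltr" already present; 4 new (l, r, r, l)
  "ltl" → prefix "lt" already present; 1 new (l)
  "lttrrttrrrr" → prefix "lttrrttr" already present; 3 new (r, r, r)
Total nodes = 11 + 3 + 11 + 5 + 8 + 8 + 6 + 1 + 0 + 3 + 3 + 1 + 9 + 2 + 5 + 0 + 5 + 4 + 1 + 3 = 89

89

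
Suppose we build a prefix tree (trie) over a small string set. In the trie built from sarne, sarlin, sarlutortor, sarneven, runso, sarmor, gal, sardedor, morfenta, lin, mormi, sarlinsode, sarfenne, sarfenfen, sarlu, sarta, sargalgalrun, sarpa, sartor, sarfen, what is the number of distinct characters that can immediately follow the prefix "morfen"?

The children of the "morfen" node are the distinct next characters among strings starting with "morfen".
Characters that immediately follow "morfen" among the stored strings: {t}.
That node has 1 child edge.

1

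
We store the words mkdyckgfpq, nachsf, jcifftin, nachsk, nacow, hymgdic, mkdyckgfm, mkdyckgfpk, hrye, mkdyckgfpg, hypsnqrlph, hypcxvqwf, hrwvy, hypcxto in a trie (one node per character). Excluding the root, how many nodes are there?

Insert word by word; a character creates a node only if that edge doesn't already exist:
  "mkdyckgfpq" → 10 new (m, k, d, y, c, k, g, f, p, q)
  "nachsf" → 6 new (n, a, c, h, s, f)
  "jcifftin" → 8 new (j, c, i, f, f, t, i, n)
  "nachsk" → prefix "nachs" already present; 1 new (k)
  "nacow" → prefix "nac" already present; 2 new (o, w)
  "hymgdic" → 7 new (h, y, m, g, d, i, c)
  "mkdyckgfm" → prefix "mkdyckgf" already present; 1 new (m)
  "mkdyckgfpk" → prefix "mkdyckgfp" already present; 1 new (k)
  "hrye" → prefix "h" already present; 3 new (r, y, e)
  "mkdyckgfpg" → prefix "mkdyckgfp" already present; 1 new (g)
  "hypsnqrlph" → prefix "hy" already present; 8 new (p, s, n, q, r, l, p, h)
  "hypcxvqwf" → prefix "hyp" already present; 6 new (c, x, v, q, w, f)
  "hrwvy" → prefix "hr" already present; 3 new (w, v, y)
  "hypcxto" → prefix "hypcx" already present; 2 new (t, o)
Total nodes = 10 + 6 + 8 + 1 + 2 + 7 + 1 + 1 + 3 + 1 + 8 + 6 + 3 + 2 = 59

59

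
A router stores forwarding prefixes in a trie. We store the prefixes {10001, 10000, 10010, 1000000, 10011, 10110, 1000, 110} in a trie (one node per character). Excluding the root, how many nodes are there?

16

Trace insertions, counting only characters that open a new branch:
  "10001" → 5 new (1, 0, 0, 0, 1)
  "10000" → prefix "1000" already present; 1 new (0)
  "10010" → prefix "100" already present; 2 new (1, 0)
  "1000000" → prefix "10000" already present; 2 new (0, 0)
  "10011" → prefix "1001" already present; 1 new (1)
  "10110" → prefix "10" already present; 3 new (1, 1, 0)
  "1000" → prefix "1000" already present; 0 new (none)
  "110" → prefix "1" already present; 2 new (1, 0)
Total nodes = 5 + 1 + 2 + 2 + 1 + 3 + 0 + 2 = 16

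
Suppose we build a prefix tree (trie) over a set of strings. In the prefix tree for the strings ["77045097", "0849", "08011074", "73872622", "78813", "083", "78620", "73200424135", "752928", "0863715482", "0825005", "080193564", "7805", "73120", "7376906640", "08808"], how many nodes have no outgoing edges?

16

A leaf is a node with no children — equivalently, the end of a word that is not a proper prefix of any other stored word.
Those words: "08011074", "080193564", "0825005", "083", "0849", "0863715482", "08808", "73120", "73200424135", "7376906640", "73872622", "752928", "77045097", "7805", "78620", "78813"
Leaf count: 16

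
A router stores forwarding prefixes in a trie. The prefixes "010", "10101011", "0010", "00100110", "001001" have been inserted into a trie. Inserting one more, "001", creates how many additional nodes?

0

"001" is already a full path in the trie; only an end-marker is added.
No new nodes are needed: 0.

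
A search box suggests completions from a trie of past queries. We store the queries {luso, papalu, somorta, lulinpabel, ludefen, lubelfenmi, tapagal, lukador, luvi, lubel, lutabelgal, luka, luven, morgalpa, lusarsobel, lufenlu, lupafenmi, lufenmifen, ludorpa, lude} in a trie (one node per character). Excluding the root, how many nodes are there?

Insert word by word; a character creates a node only if that edge doesn't already exist:
  "luso" → 4 new (l, u, s, o)
  "papalu" → 6 new (p, a, p, a, l, u)
  "somorta" → 7 new (s, o, m, o, r, t, a)
  "lulinpabel" → prefix "lu" already present; 8 new (l, i, n, p, a, b, e, l)
  "ludefen" → prefix "lu" already present; 5 new (d, e, f, e, n)
  "lubelfenmi" → prefix "lu" already present; 8 new (b, e, l, f, e, n, m, i)
  "tapagal" → 7 new (t, a, p, a, g, a, l)
  "lukador" → prefix "lu" already present; 5 new (k, a, d, o, r)
  "luvi" → prefix "lu" already present; 2 new (v, i)
  "lubel" → prefix "lubel" already present; 0 new (none)
  "lutabelgal" → prefix "lu" already present; 8 new (t, a, b, e, l, g, a, l)
  "luka" → prefix "luka" already present; 0 new (none)
  "luven" → prefix "luv" already present; 2 new (e, n)
  "morgalpa" → 8 new (m, o, r, g, a, l, p, a)
  "lusarsobel" → prefix "lus" already present; 7 new (a, r, s, o, b, e, l)
  "lufenlu" → prefix "lu" already present; 5 new (f, e, n, l, u)
  "lupafenmi" → prefix "lu" already present; 7 new (p, a, f, e, n, m, i)
  "lufenmifen" → prefix "lufen" already present; 5 new (m, i, f, e, n)
  "ludorpa" → prefix "lud" already present; 4 new (o, r, p, a)
  "lude" → prefix "lude" already present; 0 new (none)
Total nodes = 4 + 6 + 7 + 8 + 5 + 8 + 7 + 5 + 2 + 0 + 8 + 0 + 2 + 8 + 7 + 5 + 7 + 5 + 4 + 0 = 98

98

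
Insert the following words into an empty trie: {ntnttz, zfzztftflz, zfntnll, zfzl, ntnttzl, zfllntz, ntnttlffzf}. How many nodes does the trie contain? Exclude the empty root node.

For each word, the new-node count is its length minus the longest prefix already in the trie:
  "ntnttz" → 6 new (n, t, n, t, t, z)
  "zfzztftflz" → 10 new (z, f, z, z, t, f, t, f, l, z)
  "zfntnll" → prefix "zf" already present; 5 new (n, t, n, l, l)
  "zfzl" → prefix "zfz" already present; 1 new (l)
  "ntnttzl" → prefix "ntnttz" already present; 1 new (l)
  "zfllntz" → prefix "zf" already present; 5 new (l, l, n, t, z)
  "ntnttlffzf" → prefix "ntntt" already present; 5 new (l, f, f, z, f)
Total nodes = 6 + 10 + 5 + 1 + 1 + 5 + 5 = 33

33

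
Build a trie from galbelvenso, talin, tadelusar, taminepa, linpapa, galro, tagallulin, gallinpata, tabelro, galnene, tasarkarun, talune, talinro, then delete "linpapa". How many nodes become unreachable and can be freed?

7

A node on "linpapa"'s path can go only if nothing else ends at it or branches off below it.
No other word shares any prefix with "linpapa", so all 7 of its nodes go.
Nodes removed: 7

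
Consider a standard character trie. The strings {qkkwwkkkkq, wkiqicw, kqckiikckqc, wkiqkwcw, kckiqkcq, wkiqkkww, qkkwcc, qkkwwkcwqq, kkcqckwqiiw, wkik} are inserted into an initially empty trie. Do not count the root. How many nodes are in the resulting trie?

For each word, the new-node count is its length minus the longest prefix already in the trie:
  "qkkwwkkkkq" → 10 new (q, k, k, w, w, k, k, k, k, q)
  "wkiqicw" → 7 new (w, k, i, q, i, c, w)
  "kqckiikckqc" → 11 new (k, q, c, k, i, i, k, c, k, q, c)
  "wkiqkwcw" → prefix "wkiq" already present; 4 new (k, w, c, w)
  "kckiqkcq" → prefix "k" already present; 7 new (c, k, i, q, k, c, q)
  "wkiqkkww" → prefix "wkiqk" already present; 3 new (k, w, w)
  "qkkwcc" → prefix "qkkw" already present; 2 new (c, c)
  "qkkwwkcwqq" → prefix "qkkwwk" already present; 4 new (c, w, q, q)
  "kkcqckwqiiw" → prefix "k" already present; 10 new (k, c, q, c, k, w, q, i, i, w)
  "wkik" → prefix "wki" already present; 1 new (k)
Total nodes = 10 + 7 + 11 + 4 + 7 + 3 + 2 + 4 + 10 + 1 = 59

59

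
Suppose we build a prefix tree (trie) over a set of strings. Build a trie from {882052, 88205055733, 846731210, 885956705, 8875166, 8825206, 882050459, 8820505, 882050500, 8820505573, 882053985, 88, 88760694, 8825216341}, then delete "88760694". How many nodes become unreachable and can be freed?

A node on "88760694"'s path can go only if nothing else ends at it or branches off below it.
The suffix "60694" (5 nodes) is used only by "88760694"; the node for "887" still has the child "5", so pruning stops there.
Nodes removed: 5

5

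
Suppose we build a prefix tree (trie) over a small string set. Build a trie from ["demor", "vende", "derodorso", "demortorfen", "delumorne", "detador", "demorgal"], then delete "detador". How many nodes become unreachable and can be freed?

5

After clearing the end-marker at "detador", prune upward until reaching a node still needed by another word.
The suffix "tador" (5 nodes) is used only by "detador"; the node for "de" still has the child "m", so pruning stops there.
Nodes removed: 5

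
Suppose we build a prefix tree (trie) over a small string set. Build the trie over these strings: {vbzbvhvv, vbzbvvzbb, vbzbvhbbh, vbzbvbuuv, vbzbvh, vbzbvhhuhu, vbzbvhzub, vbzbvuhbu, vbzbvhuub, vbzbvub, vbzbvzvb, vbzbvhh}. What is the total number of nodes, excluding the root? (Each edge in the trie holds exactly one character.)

Count nodes per top-level branch (shared prefixes stored once):
  'v'-branch (vbzbvbuuv, vbzbvh, vbzbvhbbh, vbzbvhh, vbzbvhhuhu, vbzbvhuub, vbzbvhvv, vbzbvhzub, vbzbvub, vbzbvuhbu, vbzbvvzbb, vbzbvzvb): 37 nodes
Sum: 37

37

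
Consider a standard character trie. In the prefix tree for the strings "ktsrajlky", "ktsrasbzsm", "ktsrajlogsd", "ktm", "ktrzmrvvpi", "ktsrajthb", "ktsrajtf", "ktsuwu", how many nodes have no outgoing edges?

A leaf is a node with no children — equivalently, the end of a word that is not a proper prefix of any other stored word.
Those words: "ktm", "ktrzmrvvpi", "ktsrajlky", "ktsrajlogsd", "ktsrajtf", "ktsrajthb", "ktsrasbzsm", "ktsuwu"
Leaf count: 8

8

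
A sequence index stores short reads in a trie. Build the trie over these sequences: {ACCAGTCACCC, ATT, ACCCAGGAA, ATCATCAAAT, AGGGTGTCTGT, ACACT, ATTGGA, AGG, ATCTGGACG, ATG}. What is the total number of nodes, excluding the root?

50

Count nodes per top-level branch (shared prefixes stored once):
  'A'-branch (ACACT, ACCAGTCACCC, ACCCAGGAA, AGG, AGGGTGTCTGT, ATCATCAAAT, ATCTGGACG, ATG, ATT, ATTGGA): 50 nodes
Sum: 50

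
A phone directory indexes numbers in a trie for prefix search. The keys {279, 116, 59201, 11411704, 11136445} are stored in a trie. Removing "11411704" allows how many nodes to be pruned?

6

After clearing the end-marker at "11411704", prune upward until reaching a node still needed by another word.
The suffix "411704" (6 nodes) is used only by "11411704"; the node for "11" still has the child "6", so pruning stops there.
Nodes removed: 6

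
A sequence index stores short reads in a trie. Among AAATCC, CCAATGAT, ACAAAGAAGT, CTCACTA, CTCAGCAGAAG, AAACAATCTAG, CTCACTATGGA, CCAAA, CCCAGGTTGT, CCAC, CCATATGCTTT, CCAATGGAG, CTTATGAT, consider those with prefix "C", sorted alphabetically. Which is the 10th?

CTTATGAT

Words with prefix "C", in lexicographic order: "CCAAA", "CCAATGAT", "CCAATGGAG", "CCAC", "CCATATGCTTT", "CCCAGGTTGT", "CTCACTA", "CTCACTATGGA", "CTCAGCAGAAG", "CTTATGAT"
Position 10: CTTATGAT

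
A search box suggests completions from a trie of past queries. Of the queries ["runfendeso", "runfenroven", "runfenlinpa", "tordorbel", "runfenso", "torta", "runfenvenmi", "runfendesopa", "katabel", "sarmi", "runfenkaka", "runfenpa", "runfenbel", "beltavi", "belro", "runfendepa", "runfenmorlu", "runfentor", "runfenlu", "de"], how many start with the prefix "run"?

13

Filter for entries beginning with "run":
Matches: "runfenbel", "runfendepa", "runfendeso", "runfendesopa", "runfenkaka", "runfenlinpa", "runfenlu", "runfenmorlu", "runfenpa", "runfenroven", "runfenso", "runfentor", "runfenvenmi"
Count: 13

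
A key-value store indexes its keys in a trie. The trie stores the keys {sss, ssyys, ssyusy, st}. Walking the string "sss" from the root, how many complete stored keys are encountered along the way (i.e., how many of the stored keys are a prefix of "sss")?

Traverse "sss" character by character; count nodes along the way that are marked as word ends.
Prefixes of the query that are stored words: "sss"
Count: 1

1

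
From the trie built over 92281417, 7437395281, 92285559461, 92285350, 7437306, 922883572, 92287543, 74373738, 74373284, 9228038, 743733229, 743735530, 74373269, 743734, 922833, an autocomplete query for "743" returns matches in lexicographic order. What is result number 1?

7437306

DFS of the "743" subtree visits, in order: "7437306", "74373269", "74373284", "743733229", "743734", "743735530", "74373738", "7437395281"
Position 1: 7437306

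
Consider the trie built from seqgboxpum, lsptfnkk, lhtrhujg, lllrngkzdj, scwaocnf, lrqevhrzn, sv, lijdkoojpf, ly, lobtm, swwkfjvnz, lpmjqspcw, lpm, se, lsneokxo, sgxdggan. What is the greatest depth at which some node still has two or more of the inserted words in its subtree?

3

Equivalently: take the maximum, over all pairs, of their longest common prefix length.
"lpm" and "lpmjqspcw" agree on "lpm" (3 characters) before diverging; nothing deeper is shared.
Longest shared-prefix length: 3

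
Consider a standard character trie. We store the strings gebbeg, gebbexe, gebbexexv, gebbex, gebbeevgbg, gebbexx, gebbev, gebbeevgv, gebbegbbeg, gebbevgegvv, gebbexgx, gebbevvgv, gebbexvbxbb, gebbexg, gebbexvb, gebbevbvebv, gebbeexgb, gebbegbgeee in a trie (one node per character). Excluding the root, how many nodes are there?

49

For each word, the new-node count is its length minus the longest prefix already in the trie:
  "gebbeg" → 6 new (g, e, b, b, e, g)
  "gebbexe" → prefix "gebbe" already present; 2 new (x, e)
  "gebbexexv" → prefix "gebbexe" already present; 2 new (x, v)
  "gebbex" → prefix "gebbex" already present; 0 new (none)
  "gebbeevgbg" → prefix "gebbe" already present; 5 new (e, v, g, b, g)
  "gebbexx" → prefix "gebbex" already present; 1 new (x)
  "gebbev" → prefix "gebbe" already present; 1 new (v)
  "gebbeevgv" → prefix "gebbeevg" already present; 1 new (v)
  "gebbegbbeg" → prefix "gebbeg" already present; 4 new (b, b, e, g)
  "gebbevgegvv" → prefix "gebbev" already present; 5 new (g, e, g, v, v)
  "gebbexgx" → prefix "gebbex" already present; 2 new (g, x)
  "gebbevvgv" → prefix "gebbev" already present; 3 new (v, g, v)
  "gebbexvbxbb" → prefix "gebbex" already present; 5 new (v, b, x, b, b)
  "gebbexg" → prefix "gebbexg" already present; 0 new (none)
  "gebbexvb" → prefix "gebbexvb" already present; 0 new (none)
  "gebbevbvebv" → prefix "gebbev" already present; 5 new (b, v, e, b, v)
  "gebbeexgb" → prefix "gebbee" already present; 3 new (x, g, b)
  "gebbegbgeee" → prefix "gebbegb" already present; 4 new (g, e, e, e)
Total nodes = 6 + 2 + 2 + 0 + 5 + 1 + 1 + 1 + 4 + 5 + 2 + 3 + 5 + 0 + 0 + 5 + 3 + 4 = 49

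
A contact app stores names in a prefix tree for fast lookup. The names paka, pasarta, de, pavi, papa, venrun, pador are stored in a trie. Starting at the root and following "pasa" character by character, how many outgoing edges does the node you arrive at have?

1

Walk "pasa" from the root, arriving at one node.
Distinct next characters after "pasa": r.
That node has 1 child edge.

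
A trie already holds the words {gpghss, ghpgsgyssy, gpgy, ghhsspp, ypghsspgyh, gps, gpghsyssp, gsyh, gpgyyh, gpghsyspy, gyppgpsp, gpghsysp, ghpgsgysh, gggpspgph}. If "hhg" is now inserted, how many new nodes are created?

3

No existing word starts with "h", so every character of "hhg" needs a new node.
3 − 0 = 3 new nodes.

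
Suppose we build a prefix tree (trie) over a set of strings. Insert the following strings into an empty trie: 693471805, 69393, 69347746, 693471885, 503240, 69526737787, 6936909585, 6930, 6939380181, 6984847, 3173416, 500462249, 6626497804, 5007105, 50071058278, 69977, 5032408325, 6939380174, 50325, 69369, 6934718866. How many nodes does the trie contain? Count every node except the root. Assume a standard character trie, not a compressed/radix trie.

92

Trace insertions, counting only characters that open a new branch:
  "693471805" → 9 new (6, 9, 3, 4, 7, 1, 8, 0, 5)
  "69393" → prefix "693" already present; 2 new (9, 3)
  "69347746" → prefix "69347" already present; 3 new (7, 4, 6)
  "693471885" → prefix "6934718" already present; 2 new (8, 5)
  "503240" → 6 new (5, 0, 3, 2, 4, 0)
  "69526737787" → prefix "69" already present; 9 new (5, 2, 6, 7, 3, 7, 7, 8, 7)
  "6936909585" → prefix "693" already present; 7 new (6, 9, 0, 9, 5, 8, 5)
  "6930" → prefix "693" already present; 1 new (0)
  "6939380181" → prefix "69393" already present; 5 new (8, 0, 1, 8, 1)
  "6984847" → prefix "69" already present; 5 new (8, 4, 8, 4, 7)
  "3173416" → 7 new (3, 1, 7, 3, 4, 1, 6)
  "500462249" → prefix "50" already present; 7 new (0, 4, 6, 2, 2, 4, 9)
  "6626497804" → prefix "6" already present; 9 new (6, 2, 6, 4, 9, 7, 8, 0, 4)
  "5007105" → prefix "500" already present; 4 new (7, 1, 0, 5)
  "50071058278" → prefix "5007105" already present; 4 new (8, 2, 7, 8)
  "69977" → prefix "69" already present; 3 new (9, 7, 7)
  "5032408325" → prefix "503240" already present; 4 new (8, 3, 2, 5)
  "6939380174" → prefix "69393801" already present; 2 new (7, 4)
  "50325" → prefix "5032" already present; 1 new (5)
  "69369" → prefix "69369" already present; 0 new (none)
  "6934718866" → prefix "69347188" already present; 2 new (6, 6)
Total nodes = 9 + 2 + 3 + 2 + 6 + 9 + 7 + 1 + 5 + 5 + 7 + 7 + 9 + 4 + 4 + 3 + 4 + 2 + 1 + 0 + 2 = 92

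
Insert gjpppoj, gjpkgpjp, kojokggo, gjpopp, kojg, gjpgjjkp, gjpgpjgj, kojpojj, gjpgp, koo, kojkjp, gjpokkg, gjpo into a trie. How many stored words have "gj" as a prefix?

8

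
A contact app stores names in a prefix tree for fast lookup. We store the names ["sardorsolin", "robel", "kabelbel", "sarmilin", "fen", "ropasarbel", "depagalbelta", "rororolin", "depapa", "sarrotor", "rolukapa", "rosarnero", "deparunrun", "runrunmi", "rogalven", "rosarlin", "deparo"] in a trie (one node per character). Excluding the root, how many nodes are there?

102

Count nodes per top-level branch (shared prefixes stored once):
  'd'-branch (depagalbelta, depapa, deparo, deparunrun): 21 nodes
  'f'-branch (fen): 3 nodes
  'k'-branch (kabelbel): 8 nodes
  'r'-branch (robel, rogalven, rolukapa, ropasarbel, rororolin, rosarlin, rosarnero, runrunmi): 49 nodes
  's'-branch (sardorsolin, sarmilin, sarrotor): 21 nodes
Sum: 102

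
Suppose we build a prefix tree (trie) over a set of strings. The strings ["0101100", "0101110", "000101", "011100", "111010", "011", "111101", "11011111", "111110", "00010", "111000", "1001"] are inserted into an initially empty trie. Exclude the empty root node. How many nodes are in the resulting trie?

Count nodes per top-level branch (shared prefixes stored once):
  '0'-branch (00010, 000101, 0101100, 0101110, 011, 011100): 18 nodes
  '1'-branch (1001, 11011111, 111000, 111010, 111101, 111110): 22 nodes
Sum: 40

40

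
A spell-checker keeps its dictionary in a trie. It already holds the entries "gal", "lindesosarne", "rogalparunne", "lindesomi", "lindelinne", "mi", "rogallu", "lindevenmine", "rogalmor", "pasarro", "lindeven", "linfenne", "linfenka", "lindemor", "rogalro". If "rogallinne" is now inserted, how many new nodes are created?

The longest prefix of "rogallinne" already in the trie is "rogall" (length 6).
New nodes needed: |"rogallinne"| − 6 = 10 − 6 = 4.

4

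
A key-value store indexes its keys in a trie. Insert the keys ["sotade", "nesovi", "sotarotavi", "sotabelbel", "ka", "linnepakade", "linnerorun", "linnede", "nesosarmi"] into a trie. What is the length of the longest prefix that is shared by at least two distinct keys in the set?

Look for the deepest trie node that still has at least two words in its subtree.
"linnede" and "linnepakade" agree on "linne" (5 characters) before diverging; nothing deeper is shared.
Longest shared-prefix length: 5

5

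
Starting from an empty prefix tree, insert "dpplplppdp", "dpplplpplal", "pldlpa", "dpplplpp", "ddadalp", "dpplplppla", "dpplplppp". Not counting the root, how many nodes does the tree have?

26

Trace insertions, counting only characters that open a new branch:
  "dpplplppdp" → 10 new (d, p, p, l, p, l, p, p, d, p)
  "dpplplpplal" → prefix "dpplplpp" already present; 3 new (l, a, l)
  "pldlpa" → 6 new (p, l, d, l, p, a)
  "dpplplpp" → prefix "dpplplpp" already present; 0 new (none)
  "ddadalp" → prefix "d" already present; 6 new (d, a, d, a, l, p)
  "dpplplppla" → prefix "dpplplppla" already present; 0 new (none)
  "dpplplppp" → prefix "dpplplpp" already present; 1 new (p)
Total nodes = 10 + 3 + 6 + 0 + 6 + 0 + 1 = 26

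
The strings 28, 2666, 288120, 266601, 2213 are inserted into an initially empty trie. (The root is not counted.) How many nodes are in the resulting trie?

14

Insert word by word; a character creates a node only if that edge doesn't already exist:
  "28" → 2 new (2, 8)
  "2666" → prefix "2" already present; 3 new (6, 6, 6)
  "288120" → prefix "28" already present; 4 new (8, 1, 2, 0)
  "266601" → prefix "2666" already present; 2 new (0, 1)
  "2213" → prefix "2" already present; 3 new (2, 1, 3)
Total nodes = 2 + 3 + 4 + 2 + 3 = 14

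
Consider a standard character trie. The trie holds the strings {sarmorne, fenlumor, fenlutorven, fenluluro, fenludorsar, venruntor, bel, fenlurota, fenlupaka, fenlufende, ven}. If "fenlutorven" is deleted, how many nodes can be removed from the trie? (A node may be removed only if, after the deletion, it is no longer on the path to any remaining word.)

Walk "fenlutorven" from the leaf back toward the root, removing each node that no remaining word uses.
The suffix "torven" (6 nodes) is used only by "fenlutorven"; the node for "fenlu" still has the child "m", so pruning stops there.
Nodes removed: 6

6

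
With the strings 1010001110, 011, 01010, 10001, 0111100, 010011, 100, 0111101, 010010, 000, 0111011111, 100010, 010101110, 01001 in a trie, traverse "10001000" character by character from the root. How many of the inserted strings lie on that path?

3

Check each prefix of "10001000" against the stored set — each match is an end-marker on the path.
Prefixes of the query that are stored words: "100", "10001", "100010"
Count: 3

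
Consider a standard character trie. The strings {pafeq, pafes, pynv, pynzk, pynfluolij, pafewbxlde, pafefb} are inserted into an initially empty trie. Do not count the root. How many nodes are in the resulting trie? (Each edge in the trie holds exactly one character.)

26

Trie structure (* marks end of a word):
(root)
└─ p
   ├─ a
   │  └─ f
   │     └─ e
   │        ├─ f
   │        │  └─ b *
   │        ├─ q *
   │        ├─ s *
   │        └─ w
   │           └─ b
   │              └─ x
   │                 └─ l
   │                    └─ d
   │                       └─ e *
   └─ y
      └─ n
         ├─ f
         │  └─ l
         │     └─ u
         │        └─ o
         │           └─ l
         │              └─ i
         │                 └─ j *
         ├─ v *
         └─ z
            └─ k *
Counting every labelled node above: 26.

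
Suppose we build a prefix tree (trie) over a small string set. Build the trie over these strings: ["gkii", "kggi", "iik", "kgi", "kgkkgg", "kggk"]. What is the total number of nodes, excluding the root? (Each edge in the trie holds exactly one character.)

Trie structure (* marks end of a word):
(root)
├─ g
│  └─ k
│     └─ i
│        └─ i *
├─ i
│  └─ i
│     └─ k *
└─ k
   └─ g
      ├─ g
      │  ├─ i *
      │  └─ k *
      ├─ i *
      └─ k
         └─ k
            └─ g
               └─ g *
Counting every labelled node above: 17.

17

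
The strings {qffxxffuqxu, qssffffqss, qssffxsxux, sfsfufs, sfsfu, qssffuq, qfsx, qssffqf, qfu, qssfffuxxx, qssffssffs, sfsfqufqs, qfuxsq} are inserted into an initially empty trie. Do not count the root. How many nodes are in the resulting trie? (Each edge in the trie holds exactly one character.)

Count nodes per top-level branch (shared prefixes stored once):
  'q'-branch (qffxxffuqxu, qfsx, qfu, qfuxsq, qssffffqss, qssfffuxxx, qssffqf, qssffssffs, qssffuq, qssffxsxux): 44 nodes
  's'-branch (sfsfqufqs, sfsfu, sfsfufs): 12 nodes
Sum: 56

56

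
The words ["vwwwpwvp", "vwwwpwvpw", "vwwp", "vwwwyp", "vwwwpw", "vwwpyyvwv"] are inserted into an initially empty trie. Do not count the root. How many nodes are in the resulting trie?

Trie structure (* marks end of a word):
(root)
└─ v
   └─ w
      └─ w
         ├─ p *
         │  └─ y
         │     └─ y
         │        └─ v
         │           └─ w
         │              └─ v *
         └─ w
            ├─ p
            │  └─ w *
            │     └─ v
            │        └─ p *
            │           └─ w *
            └─ y
               └─ p *
Counting every labelled node above: 17.

17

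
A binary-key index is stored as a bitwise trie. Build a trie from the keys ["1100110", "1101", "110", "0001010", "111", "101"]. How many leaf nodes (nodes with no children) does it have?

5

A leaf is a node with no children — equivalently, the end of a word that is not a proper prefix of any other stored word.
Those words: "0001010", "101", "1100110", "1101", "111"
Leaf count: 5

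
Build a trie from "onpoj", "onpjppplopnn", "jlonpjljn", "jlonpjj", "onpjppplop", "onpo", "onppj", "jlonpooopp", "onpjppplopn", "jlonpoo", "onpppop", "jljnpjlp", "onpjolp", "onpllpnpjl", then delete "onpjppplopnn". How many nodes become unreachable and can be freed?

1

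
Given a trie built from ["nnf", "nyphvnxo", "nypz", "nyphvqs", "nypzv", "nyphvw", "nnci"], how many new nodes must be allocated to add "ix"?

2

"ix" shares no prefix with any stored word, so all 2 characters open new nodes.
2 − 0 = 2 new nodes.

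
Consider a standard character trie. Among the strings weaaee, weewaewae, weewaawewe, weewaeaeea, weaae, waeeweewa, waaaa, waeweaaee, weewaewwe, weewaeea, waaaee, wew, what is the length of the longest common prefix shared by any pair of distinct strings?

7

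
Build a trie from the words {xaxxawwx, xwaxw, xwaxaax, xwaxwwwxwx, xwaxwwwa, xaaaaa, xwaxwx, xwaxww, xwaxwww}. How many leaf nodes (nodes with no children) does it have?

Leaves are exactly the stored words that no other stored word extends.
Those words: "xaaaaa", "xaxxawwx", "xwaxaax", "xwaxwwwa", "xwaxwwwxwx", "xwaxwx"
Leaf count: 6

6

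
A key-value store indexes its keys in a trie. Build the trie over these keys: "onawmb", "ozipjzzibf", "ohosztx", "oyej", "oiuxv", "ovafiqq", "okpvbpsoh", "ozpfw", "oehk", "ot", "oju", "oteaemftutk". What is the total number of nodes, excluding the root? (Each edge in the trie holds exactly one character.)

60

Insert word by word; a character creates a node only if that edge doesn't already exist:
  "onawmb" → 6 new (o, n, a, w, m, b)
  "ozipjzzibf" → prefix "o" already present; 9 new (z, i, p, j, z, z, i, b, f)
  "ohosztx" → prefix "o" already present; 6 new (h, o, s, z, t, x)
  "oyej" → prefix "o" already present; 3 new (y, e, j)
  "oiuxv" → prefix "o" already present; 4 new (i, u, x, v)
  "ovafiqq" → prefix "o" already present; 6 new (v, a, f, i, q, q)
  "okpvbpsoh" → prefix "o" already present; 8 new (k, p, v, b, p, s, o, h)
  "ozpfw" → prefix "oz" already present; 3 new (p, f, w)
  "oehk" → prefix "o" already present; 3 new (e, h, k)
  "ot" → prefix "o" already present; 1 new (t)
  "oju" → prefix "o" already present; 2 new (j, u)
  "oteaemftutk" → prefix "ot" already present; 9 new (e, a, e, m, f, t, u, t, k)
Total nodes = 6 + 9 + 6 + 3 + 4 + 6 + 8 + 3 + 3 + 1 + 2 + 9 = 60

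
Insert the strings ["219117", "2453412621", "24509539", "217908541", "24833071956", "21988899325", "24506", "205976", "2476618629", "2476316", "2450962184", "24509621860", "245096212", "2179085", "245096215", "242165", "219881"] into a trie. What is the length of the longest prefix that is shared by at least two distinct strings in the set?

9

The deepest shared node is where two words last agree before diverging.
e.g. "2450962184" and "24509621860" share the prefix "245096218" of length 9; no pair shares a longer one.
Longest shared-prefix length: 9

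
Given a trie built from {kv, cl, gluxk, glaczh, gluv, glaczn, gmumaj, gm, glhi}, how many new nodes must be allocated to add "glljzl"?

Walking "glljzl" from the root, the first 2 characters ("gl") follow existing edges; "l" is the first miss.
Each of the 4 remaining characters creates one node.

4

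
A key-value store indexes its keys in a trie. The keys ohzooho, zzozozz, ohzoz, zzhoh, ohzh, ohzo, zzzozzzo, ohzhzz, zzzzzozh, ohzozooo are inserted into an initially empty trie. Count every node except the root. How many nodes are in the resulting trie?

35

Count nodes per top-level branch (shared prefixes stored once):
  'o'-branch (ohzh, ohzhzz, ohzo, ohzooho, ohzoz, ohzozooo): 14 nodes
  'z'-branch (zzhoh, zzozozz, zzzozzzo, zzzzzozh): 21 nodes
Sum: 35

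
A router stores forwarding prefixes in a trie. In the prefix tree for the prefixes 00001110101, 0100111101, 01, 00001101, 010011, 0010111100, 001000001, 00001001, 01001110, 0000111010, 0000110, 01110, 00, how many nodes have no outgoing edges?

8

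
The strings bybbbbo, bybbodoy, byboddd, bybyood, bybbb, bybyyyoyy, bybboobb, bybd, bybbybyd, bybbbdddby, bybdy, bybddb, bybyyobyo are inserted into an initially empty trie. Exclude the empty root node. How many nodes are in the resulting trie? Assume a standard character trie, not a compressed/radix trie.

44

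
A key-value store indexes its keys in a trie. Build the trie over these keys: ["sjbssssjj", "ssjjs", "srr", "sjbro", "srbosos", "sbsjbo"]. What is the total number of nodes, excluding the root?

27

Insert word by word; a character creates a node only if that edge doesn't already exist:
  "sjbssssjj" → 9 new (s, j, b, s, s, s, s, j, j)
  "ssjjs" → prefix "s" already present; 4 new (s, j, j, s)
  "srr" → prefix "s" already present; 2 new (r, r)
  "sjbro" → prefix "sjb" already present; 2 new (r, o)
  "srbosos" → prefix "sr" already present; 5 new (b, o, s, o, s)
  "sbsjbo" → prefix "s" already present; 5 new (b, s, j, b, o)
Total nodes = 9 + 4 + 2 + 2 + 5 + 5 = 27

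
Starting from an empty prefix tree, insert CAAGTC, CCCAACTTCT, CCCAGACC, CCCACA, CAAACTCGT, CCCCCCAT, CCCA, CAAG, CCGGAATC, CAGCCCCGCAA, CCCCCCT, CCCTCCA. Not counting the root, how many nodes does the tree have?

52

Count nodes per top-level branch (shared prefixes stored once):
  'C'-branch (CAAACTCGT, CAAG, CAAGTC, CAGCCCCGCAA, CCCA, CCCAACTTCT, CCCACA, CCCAGACC, CCCCCCAT, CCCCCCT, CCCTCCA, CCGGAATC): 52 nodes
Sum: 52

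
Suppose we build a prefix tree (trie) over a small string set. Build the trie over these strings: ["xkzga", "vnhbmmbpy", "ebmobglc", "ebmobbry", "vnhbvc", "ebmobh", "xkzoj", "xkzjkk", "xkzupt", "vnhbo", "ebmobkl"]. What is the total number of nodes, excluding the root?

Count nodes per top-level branch (shared prefixes stored once):
  'e'-branch (ebmobbry, ebmobglc, ebmobh, ebmobkl): 14 nodes
  'v'-branch (vnhbmmbpy, vnhbo, vnhbvc): 12 nodes
  'x'-branch (xkzga, xkzjkk, xkzoj, xkzupt): 13 nodes
Sum: 39

39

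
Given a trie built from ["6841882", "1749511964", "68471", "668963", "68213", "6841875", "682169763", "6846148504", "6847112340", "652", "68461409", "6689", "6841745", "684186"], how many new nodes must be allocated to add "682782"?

Walking "682782" from the root, the first 3 characters ("682") follow existing edges; "7" is the first miss.
So 6 − 3 = 3 new nodes.

3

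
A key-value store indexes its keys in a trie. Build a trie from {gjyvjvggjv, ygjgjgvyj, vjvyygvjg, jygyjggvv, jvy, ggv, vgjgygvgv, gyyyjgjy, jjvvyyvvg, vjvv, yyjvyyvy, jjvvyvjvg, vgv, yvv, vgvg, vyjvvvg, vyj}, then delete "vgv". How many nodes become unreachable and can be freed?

0

A node on "vgv"'s path can go only if nothing else ends at it or branches off below it.
Every node on "vgv" is still needed (e.g. by "vgvg"), so nothing is freed.
Nodes removed: 0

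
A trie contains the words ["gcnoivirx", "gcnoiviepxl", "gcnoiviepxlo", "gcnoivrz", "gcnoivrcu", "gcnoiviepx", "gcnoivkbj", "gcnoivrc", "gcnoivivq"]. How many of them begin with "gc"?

Filter for entries beginning with "gc":
Words under "gc": gcnoiviepx, gcnoiviepxl, gcnoiviepxlo, gcnoivirx, gcnoivivq, gcnoivkbj, gcnoivrc, gcnoivrcu, gcnoivrz
Count: 9

9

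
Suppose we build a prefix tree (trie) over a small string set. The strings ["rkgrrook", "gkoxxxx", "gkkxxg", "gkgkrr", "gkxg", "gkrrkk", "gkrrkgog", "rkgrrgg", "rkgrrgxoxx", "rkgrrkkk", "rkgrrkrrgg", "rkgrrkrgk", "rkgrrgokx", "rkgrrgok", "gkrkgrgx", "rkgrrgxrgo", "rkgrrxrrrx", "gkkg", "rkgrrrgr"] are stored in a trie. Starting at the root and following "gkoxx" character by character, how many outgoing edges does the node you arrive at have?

The children of the "gkoxx" node are the distinct next characters among strings starting with "gkoxx".
Distinct next characters after "gkoxx": x.
That node has 1 child edge.

1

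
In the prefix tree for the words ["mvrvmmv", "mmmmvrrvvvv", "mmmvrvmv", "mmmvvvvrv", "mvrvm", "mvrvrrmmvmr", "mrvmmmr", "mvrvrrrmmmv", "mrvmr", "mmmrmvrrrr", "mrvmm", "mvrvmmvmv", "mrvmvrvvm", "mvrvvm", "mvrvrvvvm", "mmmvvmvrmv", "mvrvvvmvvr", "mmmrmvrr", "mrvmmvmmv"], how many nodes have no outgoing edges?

Leaves are exactly the stored words that no other stored word extends.
Those words: "mmmmvrrvvvv", "mmmrmvrrrr", "mmmvrvmv", "mmmvvmvrmv", "mmmvvvvrv", "mrvmmmr", "mrvmmvmmv", "mrvmr", "mrvmvrvvm", "mvrvmmvmv", "mvrvrrmmvmr", "mvrvrrrmmmv", "mvrvrvvvm", "mvrvvm", "mvrvvvmvvr"
Leaf count: 15

15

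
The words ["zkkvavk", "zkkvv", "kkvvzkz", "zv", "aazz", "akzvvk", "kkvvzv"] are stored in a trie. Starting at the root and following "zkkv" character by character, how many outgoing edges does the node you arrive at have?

2

Follow the path "zkkv" to its node, then look at its outgoing edges.
Distinct next characters after "zkkv": a, v.
That node has 2 child edges.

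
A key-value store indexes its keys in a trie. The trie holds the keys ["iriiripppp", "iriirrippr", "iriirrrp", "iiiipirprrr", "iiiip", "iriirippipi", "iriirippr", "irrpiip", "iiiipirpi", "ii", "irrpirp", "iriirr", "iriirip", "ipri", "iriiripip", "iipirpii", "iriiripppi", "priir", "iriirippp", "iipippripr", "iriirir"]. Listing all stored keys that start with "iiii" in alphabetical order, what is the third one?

DFS of the "iiii" subtree visits, in order: "iiiip", "iiiipirpi", "iiiipirprrr"
Position 3: iiiipirprrr

iiiipirprrr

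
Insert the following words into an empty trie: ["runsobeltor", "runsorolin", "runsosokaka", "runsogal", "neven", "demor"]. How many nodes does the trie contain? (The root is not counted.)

Trie structure (* marks end of a word):
(root)
├─ d
│  └─ e
│     └─ m
│        └─ o
│           └─ r *
├─ n
│  └─ e
│     └─ v
│        └─ e
│           └─ n *
└─ r
   └─ u
      └─ n
         └─ s
            └─ o
               ├─ b
               │  └─ e
               │     └─ l
               │        └─ t
               │           └─ o
               │              └─ r *
               ├─ g
               │  └─ a
               │     └─ l *
               ├─ r
               │  └─ o
               │     └─ l
               │        └─ i
               │           └─ n *
               └─ s
                  └─ o
                     └─ k
                        └─ a
                           └─ k
                              └─ a *
Counting every labelled node above: 35.

35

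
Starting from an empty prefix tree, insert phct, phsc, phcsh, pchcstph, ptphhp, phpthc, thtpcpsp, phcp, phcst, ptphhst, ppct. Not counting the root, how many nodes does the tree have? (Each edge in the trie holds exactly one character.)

Trie structure (* marks end of a word):
(root)
├─ p
│  ├─ c
│  │  └─ h
│  │     └─ c
│  │        └─ s
│  │           └─ t
│  │              └─ p
│  │                 └─ h *
│  ├─ h
│  │  ├─ c
│  │  │  ├─ p *
│  │  │  ├─ s
│  │  │  │  ├─ h *
│  │  │  │  └─ t *
│  │  │  └─ t *
│  │  ├─ p
│  │  │  └─ t
│  │  │     └─ h
│  │  │        └─ c *
│  │  └─ s
│  │     └─ c *
│  ├─ p
│  │  └─ c
│  │     └─ t *
│  └─ t
│     └─ p
│        └─ h
│           └─ h
│              ├─ p *
│              └─ s
│                 └─ t *
└─ t
   └─ h
      └─ t
         └─ p
            └─ c
               └─ p
                  └─ s
                     └─ p *
Counting every labelled node above: 39.

39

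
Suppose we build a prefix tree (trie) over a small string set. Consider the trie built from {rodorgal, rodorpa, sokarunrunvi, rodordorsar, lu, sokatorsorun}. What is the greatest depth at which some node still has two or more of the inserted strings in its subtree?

Equivalently: take the maximum, over all pairs, of their longest common prefix length.
e.g. "rodordorsar" and "rodorgal" share the prefix "rodor" of length 5; no pair shares a longer one.
Longest shared-prefix length: 5

5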